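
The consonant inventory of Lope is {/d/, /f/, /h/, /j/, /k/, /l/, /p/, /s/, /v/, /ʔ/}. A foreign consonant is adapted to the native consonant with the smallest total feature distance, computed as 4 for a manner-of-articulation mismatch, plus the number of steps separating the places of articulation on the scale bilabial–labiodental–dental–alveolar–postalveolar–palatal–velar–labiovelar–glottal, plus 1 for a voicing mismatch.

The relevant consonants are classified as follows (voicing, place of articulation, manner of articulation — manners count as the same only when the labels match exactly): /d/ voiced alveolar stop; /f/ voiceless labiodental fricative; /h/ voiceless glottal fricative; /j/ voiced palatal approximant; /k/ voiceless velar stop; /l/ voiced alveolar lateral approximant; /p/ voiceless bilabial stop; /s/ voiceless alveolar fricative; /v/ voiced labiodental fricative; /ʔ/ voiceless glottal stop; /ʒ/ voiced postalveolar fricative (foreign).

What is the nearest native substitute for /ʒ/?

/s/ is closest: same manner (fricative), place distance 1 (postalveolar→alveolar), voicing differs (+1); total 2. Next closest is /v/ at distance 3.

s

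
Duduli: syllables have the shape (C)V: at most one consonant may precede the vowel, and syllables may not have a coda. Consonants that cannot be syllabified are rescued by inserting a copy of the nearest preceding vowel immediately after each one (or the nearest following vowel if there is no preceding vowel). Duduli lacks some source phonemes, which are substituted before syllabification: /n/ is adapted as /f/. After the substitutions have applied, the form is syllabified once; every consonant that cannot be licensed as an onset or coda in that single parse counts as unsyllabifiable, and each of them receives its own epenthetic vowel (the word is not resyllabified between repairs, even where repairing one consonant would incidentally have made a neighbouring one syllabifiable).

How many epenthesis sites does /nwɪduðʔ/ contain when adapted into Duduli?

After substitution the input is /fwɪduðʔ/.
The unsyllabifiable consonants are /f/, /ð/, /ʔ/; each receives one epenthetic vowel.

3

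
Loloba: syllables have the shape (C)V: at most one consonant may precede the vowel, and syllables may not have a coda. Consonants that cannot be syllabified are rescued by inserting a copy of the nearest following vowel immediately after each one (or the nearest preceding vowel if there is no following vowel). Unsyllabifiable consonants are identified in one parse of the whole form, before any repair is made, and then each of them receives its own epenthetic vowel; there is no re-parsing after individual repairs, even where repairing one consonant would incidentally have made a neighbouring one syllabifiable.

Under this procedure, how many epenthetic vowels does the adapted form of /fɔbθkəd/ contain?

The unsyllabifiable consonants are /b/, /θ/, /d/; each receives one epenthetic vowel.

3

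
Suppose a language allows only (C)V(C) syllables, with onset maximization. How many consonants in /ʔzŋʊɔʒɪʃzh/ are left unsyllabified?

Syllabifying with onset maximization leaves /ʔ/, /z/, /z/, /h/ stranded (at most one coda consonant is licensed; onsets are limited to one consonant).

4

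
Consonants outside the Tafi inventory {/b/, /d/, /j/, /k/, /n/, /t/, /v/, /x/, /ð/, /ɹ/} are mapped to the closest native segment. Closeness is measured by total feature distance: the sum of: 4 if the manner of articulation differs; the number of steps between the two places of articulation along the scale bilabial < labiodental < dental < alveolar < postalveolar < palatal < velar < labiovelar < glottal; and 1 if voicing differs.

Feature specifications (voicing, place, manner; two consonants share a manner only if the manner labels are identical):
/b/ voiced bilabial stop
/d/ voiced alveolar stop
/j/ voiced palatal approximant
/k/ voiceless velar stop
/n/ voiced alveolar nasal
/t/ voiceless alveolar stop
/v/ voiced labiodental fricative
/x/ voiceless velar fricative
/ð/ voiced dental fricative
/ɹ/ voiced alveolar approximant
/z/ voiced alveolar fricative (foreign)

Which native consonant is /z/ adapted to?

ð

/ð/ is closest: same manner (fricative), place distance 1 (alveolar→dental), same voicing; total 1. Next closest is /v/ at distance 2.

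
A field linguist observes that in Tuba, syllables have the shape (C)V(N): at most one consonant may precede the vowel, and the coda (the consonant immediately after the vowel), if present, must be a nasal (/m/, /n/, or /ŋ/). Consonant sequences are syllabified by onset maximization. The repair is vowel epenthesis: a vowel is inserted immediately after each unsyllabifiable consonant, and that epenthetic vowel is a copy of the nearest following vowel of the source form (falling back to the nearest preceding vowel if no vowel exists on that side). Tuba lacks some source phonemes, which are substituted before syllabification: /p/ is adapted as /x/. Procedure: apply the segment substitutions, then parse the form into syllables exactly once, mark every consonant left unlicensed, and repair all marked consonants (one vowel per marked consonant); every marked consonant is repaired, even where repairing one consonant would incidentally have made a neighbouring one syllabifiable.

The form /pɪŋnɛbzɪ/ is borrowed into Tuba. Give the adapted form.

xɪŋnɛbɪzɪ

Substitution: /p/ → /x/, giving /xɪŋnɛbzɪ/.
Syllabifying with onset maximization leaves /b/ stranded (only a nasal (/m/, /n/, or /ŋ/) is licensed in coda position; onsets are limited to one consonant).
Epenthesis after each stranded consonant: /b/ → /bɪ/.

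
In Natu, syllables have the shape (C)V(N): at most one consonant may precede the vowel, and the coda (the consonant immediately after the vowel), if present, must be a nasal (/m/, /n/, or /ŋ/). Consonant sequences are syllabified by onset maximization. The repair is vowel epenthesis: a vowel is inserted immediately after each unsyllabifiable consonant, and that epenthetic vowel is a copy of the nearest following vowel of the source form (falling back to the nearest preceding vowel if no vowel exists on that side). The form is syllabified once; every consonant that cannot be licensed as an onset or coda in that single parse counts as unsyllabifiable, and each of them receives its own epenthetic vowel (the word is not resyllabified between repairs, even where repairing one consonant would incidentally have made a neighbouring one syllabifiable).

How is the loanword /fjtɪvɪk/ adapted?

fɪjɪtɪvɪkɪ

The consonants /f/, /j/, /k/ cannot be parsed into a legal (C)V(N) syllable (only a nasal (/m/, /n/, or /ŋ/) is licensed in coda position; onsets are limited to one consonant).
Inserting the epenthetic vowel yields /f/ → /fɪ/, /j/ → /jɪ/, /k/ → /kɪ/.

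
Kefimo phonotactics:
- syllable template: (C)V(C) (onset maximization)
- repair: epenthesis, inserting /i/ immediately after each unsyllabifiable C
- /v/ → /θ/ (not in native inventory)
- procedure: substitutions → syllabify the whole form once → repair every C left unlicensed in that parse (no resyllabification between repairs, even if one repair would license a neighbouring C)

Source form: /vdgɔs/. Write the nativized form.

θidigɔs

Substitution: /v/ → /θ/, giving /θdgɔs/.
Under (C)V(C), the unsyllabifiable consonants are /θ/, /d/ (at most one coda consonant is licensed; onsets are limited to one consonant).
Each unlicensed consonant becomes the onset of a new syllable: /θ/ → /θi/, /d/ → /di/.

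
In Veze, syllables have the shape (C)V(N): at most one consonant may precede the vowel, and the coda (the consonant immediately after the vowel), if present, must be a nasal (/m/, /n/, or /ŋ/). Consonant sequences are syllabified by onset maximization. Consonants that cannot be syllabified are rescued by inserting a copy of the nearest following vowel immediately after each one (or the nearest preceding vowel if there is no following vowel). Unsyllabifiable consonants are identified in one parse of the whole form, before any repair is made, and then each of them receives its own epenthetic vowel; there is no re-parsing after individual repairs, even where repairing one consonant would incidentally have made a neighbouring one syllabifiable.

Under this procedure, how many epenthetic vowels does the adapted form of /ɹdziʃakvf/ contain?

The unsyllabifiable consonants are /ɹ/, /d/, /k/, /v/, /f/; each receives one epenthetic vowel.

5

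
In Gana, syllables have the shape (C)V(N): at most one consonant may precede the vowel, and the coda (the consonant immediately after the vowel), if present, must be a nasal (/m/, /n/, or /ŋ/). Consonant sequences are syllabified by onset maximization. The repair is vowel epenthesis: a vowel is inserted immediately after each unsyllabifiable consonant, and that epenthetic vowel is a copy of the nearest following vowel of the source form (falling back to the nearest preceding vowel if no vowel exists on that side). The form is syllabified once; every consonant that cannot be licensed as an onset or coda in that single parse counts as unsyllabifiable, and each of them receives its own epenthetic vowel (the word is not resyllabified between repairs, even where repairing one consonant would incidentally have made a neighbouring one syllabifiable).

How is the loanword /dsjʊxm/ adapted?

dʊsʊjʊxʊmʊ

Under (C)V(N), the unsyllabifiable consonants are /d/, /s/, /x/, /m/ (only a nasal (/m/, /n/, or /ŋ/) is licensed in coda position; onsets are limited to one consonant).
Epenthesis after each stranded consonant: /d/ → /dʊ/, /s/ → /sʊ/, /x/ → /xʊ/, /m/ → /mʊ/.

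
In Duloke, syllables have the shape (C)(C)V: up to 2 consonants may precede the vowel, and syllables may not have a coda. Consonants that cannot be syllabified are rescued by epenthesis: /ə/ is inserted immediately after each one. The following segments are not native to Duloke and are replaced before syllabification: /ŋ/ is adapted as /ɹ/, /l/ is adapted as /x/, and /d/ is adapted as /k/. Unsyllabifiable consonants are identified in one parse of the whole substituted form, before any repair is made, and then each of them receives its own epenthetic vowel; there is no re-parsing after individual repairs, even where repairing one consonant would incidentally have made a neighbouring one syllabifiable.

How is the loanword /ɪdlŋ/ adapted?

Substitution: /d/ → /k/, /l/ → /x/, /ŋ/ → /ɹ/, giving /ɪkxɹ/.
The consonants /k/, /x/, /ɹ/ cannot be parsed into a legal (C)(C)V syllable (no codas are permitted; onsets may contain at most 2 consonants).
Epenthesis after each stranded consonant: /k/ → /kə/, /x/ → /xə/, /ɹ/ → /ɹə/.

ɪkəxəɹə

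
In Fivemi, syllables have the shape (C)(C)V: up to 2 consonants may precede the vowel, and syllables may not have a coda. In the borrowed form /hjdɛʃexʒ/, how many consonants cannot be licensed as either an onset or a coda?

Syllabifying with onset maximization leaves /h/, /x/, /ʒ/ stranded (no codas are permitted; onsets may contain at most 2 consonants).

3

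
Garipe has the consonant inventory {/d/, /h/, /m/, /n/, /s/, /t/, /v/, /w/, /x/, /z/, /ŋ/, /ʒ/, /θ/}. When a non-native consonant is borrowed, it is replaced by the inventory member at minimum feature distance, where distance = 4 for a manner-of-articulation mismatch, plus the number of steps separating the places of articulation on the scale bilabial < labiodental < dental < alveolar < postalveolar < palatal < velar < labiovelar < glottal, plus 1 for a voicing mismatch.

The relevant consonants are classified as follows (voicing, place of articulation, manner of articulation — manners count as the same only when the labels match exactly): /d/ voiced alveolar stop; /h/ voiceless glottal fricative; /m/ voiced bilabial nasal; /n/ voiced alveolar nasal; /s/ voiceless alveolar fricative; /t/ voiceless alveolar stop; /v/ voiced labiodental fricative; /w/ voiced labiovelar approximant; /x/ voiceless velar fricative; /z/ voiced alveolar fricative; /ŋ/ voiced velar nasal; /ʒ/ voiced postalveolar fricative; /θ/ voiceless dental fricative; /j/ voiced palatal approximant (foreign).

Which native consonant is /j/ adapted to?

w

/w/ is closest: same manner (approximant), place distance 2 (palatal→labiovelar), same voicing; total 2. Next closest is /ŋ/ at distance 5.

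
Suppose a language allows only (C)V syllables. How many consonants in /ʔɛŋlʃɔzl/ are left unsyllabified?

Syllabifying with onset maximization leaves /ŋ/, /l/, /z/, /l/ stranded (no codas are permitted; onsets are limited to one consonant).

4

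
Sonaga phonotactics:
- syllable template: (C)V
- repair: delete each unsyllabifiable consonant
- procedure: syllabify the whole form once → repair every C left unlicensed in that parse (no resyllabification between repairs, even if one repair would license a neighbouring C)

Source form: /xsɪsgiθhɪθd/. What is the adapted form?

sɪgihɪ

Syllabifying with onset maximization leaves /x/, /s/, /θ/, /θ/, /d/ stranded (no codas are permitted; onsets are limited to one consonant).
Deletion applies to /x/, /s/, /θ/, /θ/, /d/.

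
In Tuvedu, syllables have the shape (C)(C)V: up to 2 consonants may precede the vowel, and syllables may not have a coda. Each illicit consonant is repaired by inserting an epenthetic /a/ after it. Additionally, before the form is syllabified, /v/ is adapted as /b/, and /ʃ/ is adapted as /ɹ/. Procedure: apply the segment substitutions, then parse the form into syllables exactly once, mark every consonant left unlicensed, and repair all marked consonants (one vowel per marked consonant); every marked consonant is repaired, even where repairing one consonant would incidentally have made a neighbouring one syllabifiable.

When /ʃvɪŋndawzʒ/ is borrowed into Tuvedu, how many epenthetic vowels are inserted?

4

After substitution the input is /ɹbɪŋndawzʒ/.
The unsyllabifiable consonants are /ŋ/, /w/, /z/, /ʒ/; each receives one epenthetic vowel.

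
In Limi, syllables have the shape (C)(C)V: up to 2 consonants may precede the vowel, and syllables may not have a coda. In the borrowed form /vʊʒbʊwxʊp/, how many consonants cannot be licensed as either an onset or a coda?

1

The consonants /p/ cannot be parsed into a legal (C)(C)V syllable (no codas are permitted; onsets may contain at most 2 consonants).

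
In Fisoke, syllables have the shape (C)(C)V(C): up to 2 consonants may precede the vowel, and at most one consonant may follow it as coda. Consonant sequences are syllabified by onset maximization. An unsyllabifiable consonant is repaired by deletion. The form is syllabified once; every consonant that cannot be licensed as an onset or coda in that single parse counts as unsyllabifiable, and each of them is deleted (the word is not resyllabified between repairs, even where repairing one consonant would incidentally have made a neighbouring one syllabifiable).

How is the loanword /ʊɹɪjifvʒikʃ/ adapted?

ʊɹɪjifvʒik

The consonants /ʃ/ cannot be parsed into a legal (C)(C)V(C) syllable (at most one coda consonant is licensed; onsets may contain at most 2 consonants).
Deletion applies to /ʃ/.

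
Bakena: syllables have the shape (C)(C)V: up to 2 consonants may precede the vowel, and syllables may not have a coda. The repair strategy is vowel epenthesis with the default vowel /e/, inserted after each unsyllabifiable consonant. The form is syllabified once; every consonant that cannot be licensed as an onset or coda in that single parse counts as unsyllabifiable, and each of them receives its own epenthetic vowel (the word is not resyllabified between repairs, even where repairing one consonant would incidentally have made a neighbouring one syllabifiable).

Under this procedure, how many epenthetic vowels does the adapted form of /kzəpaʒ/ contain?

1

The unsyllabifiable consonants are /ʒ/; each receives one epenthetic vowel.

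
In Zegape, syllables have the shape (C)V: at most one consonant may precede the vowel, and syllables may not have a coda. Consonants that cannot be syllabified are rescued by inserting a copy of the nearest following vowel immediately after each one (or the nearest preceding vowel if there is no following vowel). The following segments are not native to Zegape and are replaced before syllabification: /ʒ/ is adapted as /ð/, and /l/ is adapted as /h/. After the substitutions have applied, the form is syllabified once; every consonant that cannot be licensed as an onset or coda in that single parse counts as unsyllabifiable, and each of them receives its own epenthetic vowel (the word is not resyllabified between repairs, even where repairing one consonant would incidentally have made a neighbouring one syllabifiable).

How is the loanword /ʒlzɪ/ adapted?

Substitution: /ʒ/ → /ð/, /l/ → /h/, giving /ðhzɪ/.
The consonants /ð/, /h/ cannot be parsed into a legal (C)V syllable (no codas are permitted; onsets are limited to one consonant).
Inserting the epenthetic vowel yields /ð/ → /ðɪ/, /h/ → /hɪ/.

ðɪhɪzɪ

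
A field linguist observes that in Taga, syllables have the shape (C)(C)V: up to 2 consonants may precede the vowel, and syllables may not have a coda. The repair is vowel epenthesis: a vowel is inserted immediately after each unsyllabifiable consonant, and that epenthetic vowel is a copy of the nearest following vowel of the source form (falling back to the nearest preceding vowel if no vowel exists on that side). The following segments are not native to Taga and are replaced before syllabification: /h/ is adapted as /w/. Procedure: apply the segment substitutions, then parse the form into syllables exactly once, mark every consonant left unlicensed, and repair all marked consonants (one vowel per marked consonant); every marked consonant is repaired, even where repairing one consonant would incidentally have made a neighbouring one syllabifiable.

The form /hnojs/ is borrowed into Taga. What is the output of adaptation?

Substitution: /h/ → /w/, giving /wnojs/.
Syllabifying with onset maximization leaves /j/, /s/ stranded (no codas are permitted; onsets may contain at most 2 consonants).
Epenthesis after each stranded consonant: /j/ → /jo/, /s/ → /so/.

wnojoso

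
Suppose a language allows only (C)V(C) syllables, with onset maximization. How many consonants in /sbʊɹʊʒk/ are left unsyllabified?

2

Under (C)V(C), the unsyllabifiable consonants are /s/, /k/ (at most one coda consonant is licensed; onsets are limited to one consonant).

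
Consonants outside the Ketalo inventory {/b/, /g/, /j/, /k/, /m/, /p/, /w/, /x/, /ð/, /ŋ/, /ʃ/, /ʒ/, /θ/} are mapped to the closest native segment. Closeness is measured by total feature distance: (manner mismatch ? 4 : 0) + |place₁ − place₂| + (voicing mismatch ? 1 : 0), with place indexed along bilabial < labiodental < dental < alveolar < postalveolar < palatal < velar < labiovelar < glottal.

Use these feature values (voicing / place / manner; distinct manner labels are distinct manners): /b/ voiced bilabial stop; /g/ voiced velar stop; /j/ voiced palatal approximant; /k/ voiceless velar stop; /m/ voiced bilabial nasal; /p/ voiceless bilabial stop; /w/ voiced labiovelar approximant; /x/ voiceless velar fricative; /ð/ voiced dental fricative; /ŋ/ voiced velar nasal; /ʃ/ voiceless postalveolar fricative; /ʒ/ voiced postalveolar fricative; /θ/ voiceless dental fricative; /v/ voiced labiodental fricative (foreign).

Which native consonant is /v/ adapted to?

/ð/ is closest: same manner (fricative), place distance 1 (labiodental→dental), same voicing; total 1. Next closest is /θ/ at distance 2.

ð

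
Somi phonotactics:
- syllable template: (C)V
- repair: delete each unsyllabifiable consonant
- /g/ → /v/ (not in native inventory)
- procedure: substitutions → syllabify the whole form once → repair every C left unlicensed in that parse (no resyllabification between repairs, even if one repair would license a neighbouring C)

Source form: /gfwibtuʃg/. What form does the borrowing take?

witu

Substitution: /g/ → /v/, giving /vfwibtuʃv/.
Under (C)V, the unsyllabifiable consonants are /v/, /f/, /b/, /ʃ/, /v/ (no codas are permitted; onsets are limited to one consonant).
Deletion applies to /v/, /f/, /b/, /ʃ/, /v/.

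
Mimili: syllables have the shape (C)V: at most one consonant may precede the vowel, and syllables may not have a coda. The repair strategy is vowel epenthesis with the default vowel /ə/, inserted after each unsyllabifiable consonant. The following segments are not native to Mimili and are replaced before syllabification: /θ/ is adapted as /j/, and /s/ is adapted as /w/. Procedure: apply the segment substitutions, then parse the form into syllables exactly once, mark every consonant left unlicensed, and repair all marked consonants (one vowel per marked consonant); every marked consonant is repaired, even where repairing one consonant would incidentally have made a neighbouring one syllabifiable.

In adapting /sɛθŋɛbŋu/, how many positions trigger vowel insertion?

2

After substitution the input is /wɛjŋɛbŋu/.
The unsyllabifiable consonants are /j/, /b/; each receives one epenthetic vowel.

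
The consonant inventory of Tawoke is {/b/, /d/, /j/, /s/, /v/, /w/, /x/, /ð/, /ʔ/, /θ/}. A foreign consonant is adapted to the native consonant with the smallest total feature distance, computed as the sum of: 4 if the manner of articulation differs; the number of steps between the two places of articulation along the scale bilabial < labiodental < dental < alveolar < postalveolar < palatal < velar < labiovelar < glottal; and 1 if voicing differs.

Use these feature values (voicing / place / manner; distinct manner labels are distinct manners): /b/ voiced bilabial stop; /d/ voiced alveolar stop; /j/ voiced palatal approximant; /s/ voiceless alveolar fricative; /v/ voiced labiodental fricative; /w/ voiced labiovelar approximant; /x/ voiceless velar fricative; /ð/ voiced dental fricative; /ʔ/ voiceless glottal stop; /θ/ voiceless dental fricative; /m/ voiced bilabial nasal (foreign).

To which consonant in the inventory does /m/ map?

b

/b/ is closest: manner differs (nasal→stop, +4), place distance 0 (bilabial→bilabial), same voicing; total 4. Next closest is /v/ at distance 5.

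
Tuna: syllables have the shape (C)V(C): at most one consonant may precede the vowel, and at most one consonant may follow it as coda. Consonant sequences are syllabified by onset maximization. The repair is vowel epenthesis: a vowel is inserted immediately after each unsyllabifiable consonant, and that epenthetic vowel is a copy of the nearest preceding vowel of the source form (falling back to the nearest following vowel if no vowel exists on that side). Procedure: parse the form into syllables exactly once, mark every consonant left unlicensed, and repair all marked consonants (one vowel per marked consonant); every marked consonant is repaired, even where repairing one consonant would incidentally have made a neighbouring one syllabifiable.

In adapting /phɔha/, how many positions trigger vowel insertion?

1

The unsyllabifiable consonants are /p/; each receives one epenthetic vowel.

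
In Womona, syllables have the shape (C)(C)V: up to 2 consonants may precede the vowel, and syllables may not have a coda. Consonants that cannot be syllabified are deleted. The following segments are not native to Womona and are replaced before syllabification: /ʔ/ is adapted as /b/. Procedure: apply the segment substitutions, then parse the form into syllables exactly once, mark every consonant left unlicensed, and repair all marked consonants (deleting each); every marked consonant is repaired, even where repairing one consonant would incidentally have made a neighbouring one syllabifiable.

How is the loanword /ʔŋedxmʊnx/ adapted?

Substitution: /ʔ/ → /b/, giving /bŋedxmʊnx/.
Syllabifying with onset maximization leaves /d/, /n/, /x/ stranded (no codas are permitted; onsets may contain at most 2 consonants).
Each unlicensed consonant is deleted: /d/, /n/, /x/.

bŋexmʊ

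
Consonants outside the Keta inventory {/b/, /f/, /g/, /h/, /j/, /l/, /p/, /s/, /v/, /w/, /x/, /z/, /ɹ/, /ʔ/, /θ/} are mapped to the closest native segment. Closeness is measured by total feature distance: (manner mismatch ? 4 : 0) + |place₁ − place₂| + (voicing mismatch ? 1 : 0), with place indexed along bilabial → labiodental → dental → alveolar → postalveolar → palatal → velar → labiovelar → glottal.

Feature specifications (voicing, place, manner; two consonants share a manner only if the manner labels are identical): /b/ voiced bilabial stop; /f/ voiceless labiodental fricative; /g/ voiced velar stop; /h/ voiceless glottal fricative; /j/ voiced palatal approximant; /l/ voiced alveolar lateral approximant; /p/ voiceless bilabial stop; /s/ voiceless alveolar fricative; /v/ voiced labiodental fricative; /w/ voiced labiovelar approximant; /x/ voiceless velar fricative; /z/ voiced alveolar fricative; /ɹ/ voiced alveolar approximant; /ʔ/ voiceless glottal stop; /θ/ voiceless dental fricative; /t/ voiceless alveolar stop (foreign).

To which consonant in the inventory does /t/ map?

/p/ is closest: same manner (stop), place distance 3 (alveolar→bilabial), same voicing; total 3. Next closest is /b/ at distance 4.

p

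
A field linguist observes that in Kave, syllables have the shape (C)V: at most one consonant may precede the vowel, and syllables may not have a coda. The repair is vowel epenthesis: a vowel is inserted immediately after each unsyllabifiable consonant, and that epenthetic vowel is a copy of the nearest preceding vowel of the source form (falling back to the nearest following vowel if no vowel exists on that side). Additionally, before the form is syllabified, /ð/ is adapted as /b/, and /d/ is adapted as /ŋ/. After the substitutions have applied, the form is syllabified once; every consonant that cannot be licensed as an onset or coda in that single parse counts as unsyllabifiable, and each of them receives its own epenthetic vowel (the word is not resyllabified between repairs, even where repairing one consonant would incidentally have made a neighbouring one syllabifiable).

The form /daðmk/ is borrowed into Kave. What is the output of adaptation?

ŋabamaka

Substitution: /d/ → /ŋ/, /ð/ → /b/, giving /ŋabmk/.
The consonants /b/, /m/, /k/ cannot be parsed into a legal (C)V syllable (no codas are permitted; onsets are limited to one consonant).
Inserting the epenthetic vowel yields /b/ → /ba/, /m/ → /ma/, /k/ → /ka/.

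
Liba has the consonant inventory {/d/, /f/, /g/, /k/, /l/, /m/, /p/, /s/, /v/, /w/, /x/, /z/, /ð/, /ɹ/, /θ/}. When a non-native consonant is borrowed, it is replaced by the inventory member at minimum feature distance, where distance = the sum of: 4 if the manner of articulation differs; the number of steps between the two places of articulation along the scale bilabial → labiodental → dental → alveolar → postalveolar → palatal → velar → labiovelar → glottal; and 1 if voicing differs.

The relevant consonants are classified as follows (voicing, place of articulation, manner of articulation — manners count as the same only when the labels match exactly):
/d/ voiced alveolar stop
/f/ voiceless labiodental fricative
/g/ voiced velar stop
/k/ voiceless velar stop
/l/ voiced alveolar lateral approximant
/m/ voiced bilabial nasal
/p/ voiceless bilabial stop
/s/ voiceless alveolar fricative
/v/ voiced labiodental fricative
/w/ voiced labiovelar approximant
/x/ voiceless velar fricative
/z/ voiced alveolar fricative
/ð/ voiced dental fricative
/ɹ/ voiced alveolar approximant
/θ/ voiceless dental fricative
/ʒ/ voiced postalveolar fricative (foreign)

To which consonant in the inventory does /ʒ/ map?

z

/z/ is closest: same manner (fricative), place distance 1 (postalveolar→alveolar), same voicing; total 1. Next closest is /s/ at distance 2.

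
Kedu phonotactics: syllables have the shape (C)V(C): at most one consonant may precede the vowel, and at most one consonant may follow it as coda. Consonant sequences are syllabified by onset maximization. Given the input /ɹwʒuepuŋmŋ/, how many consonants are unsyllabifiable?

4

The consonants /ɹ/, /w/, /m/, /ŋ/ cannot be parsed into a legal (C)V(C) syllable (at most one coda consonant is licensed; onsets are limited to one consonant).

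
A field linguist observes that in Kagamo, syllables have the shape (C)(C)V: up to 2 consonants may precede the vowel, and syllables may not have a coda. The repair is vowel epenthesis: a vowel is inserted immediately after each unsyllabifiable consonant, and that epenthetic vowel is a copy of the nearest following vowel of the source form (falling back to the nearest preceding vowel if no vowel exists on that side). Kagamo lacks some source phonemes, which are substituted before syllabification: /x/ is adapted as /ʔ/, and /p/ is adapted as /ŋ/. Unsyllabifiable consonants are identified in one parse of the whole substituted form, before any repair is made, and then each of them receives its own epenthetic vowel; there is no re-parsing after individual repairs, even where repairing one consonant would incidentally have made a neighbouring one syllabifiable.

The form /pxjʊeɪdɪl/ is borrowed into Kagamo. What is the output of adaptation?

Substitution: /p/ → /ŋ/, /x/ → /ʔ/, giving /ŋʔjʊeɪdɪl/.
Syllabifying with onset maximization leaves /ŋ/, /l/ stranded (no codas are permitted; onsets may contain at most 2 consonants).
Each unlicensed consonant becomes the onset of a new syllable: /ŋ/ → /ŋʊ/, /l/ → /lɪ/.

ŋʊʔjʊeɪdɪlɪ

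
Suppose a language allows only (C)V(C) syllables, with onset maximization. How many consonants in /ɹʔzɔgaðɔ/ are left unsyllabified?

The consonants /ɹ/, /ʔ/ cannot be parsed into a legal (C)V(C) syllable (at most one coda consonant is licensed; onsets are limited to one consonant).

2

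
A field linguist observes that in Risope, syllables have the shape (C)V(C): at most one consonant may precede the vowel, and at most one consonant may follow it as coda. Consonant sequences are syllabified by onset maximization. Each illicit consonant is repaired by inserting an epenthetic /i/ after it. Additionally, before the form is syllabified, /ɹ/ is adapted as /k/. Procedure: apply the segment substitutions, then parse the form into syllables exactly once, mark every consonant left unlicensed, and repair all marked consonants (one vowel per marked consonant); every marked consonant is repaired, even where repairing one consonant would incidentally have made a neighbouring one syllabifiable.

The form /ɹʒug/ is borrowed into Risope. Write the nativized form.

Substitution: /ɹ/ → /k/, giving /kʒug/.
Syllabifying with onset maximization leaves /k/ stranded (at most one coda consonant is licensed; onsets are limited to one consonant).
Epenthesis after each stranded consonant: /k/ → /ki/.

kiʒug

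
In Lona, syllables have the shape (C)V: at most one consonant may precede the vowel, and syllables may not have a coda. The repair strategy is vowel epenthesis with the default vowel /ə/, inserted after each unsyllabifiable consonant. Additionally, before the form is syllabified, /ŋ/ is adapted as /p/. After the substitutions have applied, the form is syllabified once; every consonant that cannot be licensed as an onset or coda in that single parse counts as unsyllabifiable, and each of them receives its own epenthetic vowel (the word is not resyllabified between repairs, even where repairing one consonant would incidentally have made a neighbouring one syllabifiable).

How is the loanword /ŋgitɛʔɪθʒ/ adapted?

pəgitɛʔɪθəʒə

Substitution: /ŋ/ → /p/, giving /pgitɛʔɪθʒ/.
Syllabifying with onset maximization leaves /p/, /θ/, /ʒ/ stranded (no codas are permitted; onsets are limited to one consonant).
Epenthesis after each stranded consonant: /p/ → /pə/, /θ/ → /θə/, /ʒ/ → /ʒə/.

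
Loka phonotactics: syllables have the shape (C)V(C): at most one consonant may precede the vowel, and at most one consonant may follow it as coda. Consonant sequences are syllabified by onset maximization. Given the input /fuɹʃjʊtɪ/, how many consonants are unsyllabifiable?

Syllabifying with onset maximization leaves /ʃ/ stranded (at most one coda consonant is licensed; onsets are limited to one consonant).

1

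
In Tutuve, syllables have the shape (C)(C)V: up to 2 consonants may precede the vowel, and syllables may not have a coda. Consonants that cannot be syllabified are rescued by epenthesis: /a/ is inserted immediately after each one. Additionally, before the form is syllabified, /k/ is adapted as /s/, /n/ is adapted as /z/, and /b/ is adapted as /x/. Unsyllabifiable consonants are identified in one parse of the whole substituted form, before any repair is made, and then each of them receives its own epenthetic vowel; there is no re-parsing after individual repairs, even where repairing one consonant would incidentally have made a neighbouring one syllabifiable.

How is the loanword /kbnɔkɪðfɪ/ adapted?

Substitution: /k/ → /s/, /b/ → /x/, /n/ → /z/, giving /sxzɔsɪðfɪ/.
Syllabifying with onset maximization leaves /s/ stranded (no codas are permitted; onsets may contain at most 2 consonants).
Each unlicensed consonant becomes the onset of a new syllable: /s/ → /sa/.

saxzɔsɪðfɪ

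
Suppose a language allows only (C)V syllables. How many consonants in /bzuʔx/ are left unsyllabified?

3

Syllabifying with onset maximization leaves /b/, /ʔ/, /x/ stranded (no codas are permitted; onsets are limited to one consonant).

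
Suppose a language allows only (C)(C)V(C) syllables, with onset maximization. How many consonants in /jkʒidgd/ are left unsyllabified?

Syllabifying with onset maximization leaves /j/, /g/, /d/ stranded (at most one coda consonant is licensed; onsets may contain at most 2 consonants).

3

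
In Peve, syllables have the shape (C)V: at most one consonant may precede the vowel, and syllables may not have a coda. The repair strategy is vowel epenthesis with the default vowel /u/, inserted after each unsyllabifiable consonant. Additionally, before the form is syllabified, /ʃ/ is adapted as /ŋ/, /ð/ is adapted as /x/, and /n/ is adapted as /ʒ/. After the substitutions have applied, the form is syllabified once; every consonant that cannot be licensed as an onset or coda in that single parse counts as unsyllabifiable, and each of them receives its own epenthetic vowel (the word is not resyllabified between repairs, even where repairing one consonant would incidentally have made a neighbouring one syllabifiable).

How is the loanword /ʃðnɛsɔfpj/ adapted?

ŋuxuʒɛsɔfupuju

Substitution: /ʃ/ → /ŋ/, /ð/ → /x/, /n/ → /ʒ/, giving /ŋxʒɛsɔfpj/.
Under (C)V, the unsyllabifiable consonants are /ŋ/, /x/, /f/, /p/, /j/ (no codas are permitted; onsets are limited to one consonant).
Inserting the epenthetic vowel yields /ŋ/ → /ŋu/, /x/ → /xu/, /f/ → /fu/, /p/ → /pu/, /j/ → /ju/.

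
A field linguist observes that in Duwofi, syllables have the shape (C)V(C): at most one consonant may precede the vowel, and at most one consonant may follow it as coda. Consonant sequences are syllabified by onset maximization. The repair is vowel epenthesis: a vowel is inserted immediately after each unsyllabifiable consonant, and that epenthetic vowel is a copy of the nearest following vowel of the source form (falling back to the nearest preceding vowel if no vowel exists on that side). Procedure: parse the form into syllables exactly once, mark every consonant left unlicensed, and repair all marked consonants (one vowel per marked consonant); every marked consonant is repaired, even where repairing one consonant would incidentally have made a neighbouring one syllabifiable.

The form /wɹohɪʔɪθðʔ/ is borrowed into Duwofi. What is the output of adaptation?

Syllabifying with onset maximization leaves /w/, /ð/, /ʔ/ stranded (at most one coda consonant is licensed; onsets are limited to one consonant).
Each unlicensed consonant becomes the onset of a new syllable: /w/ → /wo/, /ð/ → /ðɪ/, /ʔ/ → /ʔɪ/.

woɹohɪʔɪθðɪʔɪ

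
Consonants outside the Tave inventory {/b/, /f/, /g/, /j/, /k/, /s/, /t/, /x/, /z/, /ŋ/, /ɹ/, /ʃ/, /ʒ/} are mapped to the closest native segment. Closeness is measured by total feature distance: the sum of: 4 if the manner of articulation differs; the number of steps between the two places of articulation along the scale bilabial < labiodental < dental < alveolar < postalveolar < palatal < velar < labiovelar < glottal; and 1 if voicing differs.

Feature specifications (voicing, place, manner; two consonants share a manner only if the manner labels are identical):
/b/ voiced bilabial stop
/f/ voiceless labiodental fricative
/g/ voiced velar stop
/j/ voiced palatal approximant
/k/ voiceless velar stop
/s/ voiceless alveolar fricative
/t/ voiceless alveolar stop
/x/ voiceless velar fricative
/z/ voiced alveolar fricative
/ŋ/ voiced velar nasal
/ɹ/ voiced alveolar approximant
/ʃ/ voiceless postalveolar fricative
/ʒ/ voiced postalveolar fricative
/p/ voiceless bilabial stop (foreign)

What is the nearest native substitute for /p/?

/b/ is closest: same manner (stop), place distance 0 (bilabial→bilabial), voicing differs (+1); total 1. Next closest is /t/ at distance 3.

b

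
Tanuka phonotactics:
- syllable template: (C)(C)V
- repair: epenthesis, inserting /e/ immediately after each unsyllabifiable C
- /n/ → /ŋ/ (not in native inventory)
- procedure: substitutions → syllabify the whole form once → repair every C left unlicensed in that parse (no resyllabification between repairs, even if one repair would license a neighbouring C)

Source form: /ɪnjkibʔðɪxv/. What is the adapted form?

Substitution: /n/ → /ŋ/, giving /ɪŋjkibʔðɪxv/.
Syllabifying with onset maximization leaves /ŋ/, /b/, /x/, /v/ stranded (no codas are permitted; onsets may contain at most 2 consonants).
Epenthesis after each stranded consonant: /ŋ/ → /ŋe/, /b/ → /be/, /x/ → /xe/, /v/ → /ve/.

ɪŋejkibeʔðɪxeve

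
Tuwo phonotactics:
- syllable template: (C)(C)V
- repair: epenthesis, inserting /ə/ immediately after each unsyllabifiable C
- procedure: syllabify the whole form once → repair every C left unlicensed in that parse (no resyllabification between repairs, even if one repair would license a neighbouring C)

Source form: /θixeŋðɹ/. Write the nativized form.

θixeŋəðəɹə

Under (C)(C)V, the unsyllabifiable consonants are /ŋ/, /ð/, /ɹ/ (no codas are permitted; onsets may contain at most 2 consonants).
Inserting the epenthetic vowel yields /ŋ/ → /ŋə/, /ð/ → /ðə/, /ɹ/ → /ɹə/.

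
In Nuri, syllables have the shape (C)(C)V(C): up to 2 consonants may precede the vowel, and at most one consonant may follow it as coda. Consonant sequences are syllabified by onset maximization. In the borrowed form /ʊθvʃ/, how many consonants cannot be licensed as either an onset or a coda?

Under (C)(C)V(C), the unsyllabifiable consonants are /v/, /ʃ/ (at most one coda consonant is licensed; onsets may contain at most 2 consonants).

2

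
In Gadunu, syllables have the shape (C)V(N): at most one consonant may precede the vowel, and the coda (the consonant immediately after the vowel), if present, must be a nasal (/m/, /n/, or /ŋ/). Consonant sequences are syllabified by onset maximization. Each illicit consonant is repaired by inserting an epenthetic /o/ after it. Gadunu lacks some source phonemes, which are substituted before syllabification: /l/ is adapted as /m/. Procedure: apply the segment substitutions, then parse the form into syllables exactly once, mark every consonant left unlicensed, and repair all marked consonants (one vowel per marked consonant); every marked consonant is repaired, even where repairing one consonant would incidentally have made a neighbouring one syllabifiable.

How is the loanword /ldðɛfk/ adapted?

modoðɛfoko

Substitution: /l/ → /m/, giving /mdðɛfk/.
The consonants /m/, /d/, /f/, /k/ cannot be parsed into a legal (C)V(N) syllable (only a nasal (/m/, /n/, or /ŋ/) is licensed in coda position; onsets are limited to one consonant).
Epenthesis after each stranded consonant: /m/ → /mo/, /d/ → /do/, /f/ → /fo/, /k/ → /ko/.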